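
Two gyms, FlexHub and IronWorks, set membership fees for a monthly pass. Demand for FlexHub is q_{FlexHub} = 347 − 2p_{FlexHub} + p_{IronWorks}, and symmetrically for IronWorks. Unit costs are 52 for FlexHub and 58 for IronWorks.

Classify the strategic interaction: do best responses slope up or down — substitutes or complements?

strategic complements

FlexHub's profit: π = (p_{FlexHub} − 52)(347 − 2p_{FlexHub} + p_{IronWorks}).
∂π/∂p_{FlexHub} = 451 − 4p_{FlexHub} + p_{IronWorks} = 0 ⇒ p_{FlexHub} = 112.75 + 0.25p_{IronWorks}.
The best-response slope dp_{FlexHub}/dp_{IronWorks} = 0.25 > 0: the reaction function is upward-sloping, so the choices are strategic complements.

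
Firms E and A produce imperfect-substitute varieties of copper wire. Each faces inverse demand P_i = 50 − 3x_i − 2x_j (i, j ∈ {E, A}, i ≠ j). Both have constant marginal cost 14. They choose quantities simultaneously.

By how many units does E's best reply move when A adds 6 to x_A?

-2

Firm E's profit: π = x_E(50 − 3x_E − 2x_A) − 14x_E.
∂π/∂x_E = 36 − 6x_E − 2x_A = 0 ⇒ x_E = 6 − (1/3)x_A.
The reaction-function slope is −1/3, so a 6-unit rise in x_A moves x_E by −1/3 × 6 = −2. E's best response falls — the actions are strategic substitutes.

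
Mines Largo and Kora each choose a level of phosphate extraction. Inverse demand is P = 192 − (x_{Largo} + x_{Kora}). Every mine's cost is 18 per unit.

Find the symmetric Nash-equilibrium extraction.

58

Mine Largo's profit: π = x_{Largo}(192 − (x_{Largo} + x_{Kora})) − 18x_{Largo}.
∂π/∂x_{Largo} = 174 − 2x_{Largo} − x_{Kora} = 0, so x_{Largo} = 87 − 0.5x_{Kora}.
The game is symmetric, so in equilibrium x_{Kora} = x_{Largo}: the reaction function gives 1.5x_{Largo} = 87, hence x_{Largo} = 58.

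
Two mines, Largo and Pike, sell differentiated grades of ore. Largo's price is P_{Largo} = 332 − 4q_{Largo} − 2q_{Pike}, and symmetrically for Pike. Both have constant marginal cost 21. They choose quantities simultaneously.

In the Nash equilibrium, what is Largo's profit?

Mine Largo's profit: π = q_{Largo}(332 − 4q_{Largo} − 2q_{Pike}) − 21q_{Largo}.
∂π/∂q_{Largo} = 311 − 8q_{Largo} − 2q_{Pike} = 0 ⇒ q_{Largo} = 38.875 − 0.25q_{Pike}.
The game is symmetric, so in equilibrium q_{Pike} = q_{Largo}: the reaction function gives 1.25q_{Largo} = 38.875, hence q_{Largo} = 31.1.
P_{Largo} = 332 − 4·31.1 − 2·31.1 = 145.4.
Profit = (145.4 − 21)·31.1 = 3868.84.

3868.84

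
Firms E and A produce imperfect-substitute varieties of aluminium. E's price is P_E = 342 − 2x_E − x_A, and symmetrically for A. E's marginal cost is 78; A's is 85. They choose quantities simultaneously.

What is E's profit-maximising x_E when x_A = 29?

Firm E's profit: π = x_E(342 − 2x_E − x_A) − 78x_E.
∂π/∂x_E = 264 − 4x_E − x_A = 0 ⇒ x_E = 66 − 0.25x_A.
At x_A = 29: x_E = 66 − 0.25·29 = 58.75.

58.75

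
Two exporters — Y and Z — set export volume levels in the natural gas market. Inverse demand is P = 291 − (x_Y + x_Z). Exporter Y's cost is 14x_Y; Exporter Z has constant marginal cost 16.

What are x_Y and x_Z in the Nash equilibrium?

93, 91

Exporter Y's profit: π = x_Y(291 − (x_Y + x_Z)) − 14x_Y.
∂π/∂x_Y = 277 − 2x_Y − x_Z = 0, so x_Y = 138.5 − 0.5x_Z.
By the same steps for Z: x_Z = 137.5 − 0.5x_Y.
Substituting the second reaction function into the first: x_Y = 138.5 − 0.5(137.5 − 0.5x_Y), which gives 0.75x_Y = 69.75 ⇒ x_Y = 93.
Then x_Z = 137.5 − 0.5·93 = 91.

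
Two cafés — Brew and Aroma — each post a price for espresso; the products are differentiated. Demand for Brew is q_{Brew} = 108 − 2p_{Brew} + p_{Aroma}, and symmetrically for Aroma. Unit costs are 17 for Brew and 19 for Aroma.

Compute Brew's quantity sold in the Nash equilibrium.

Brew's profit: π = (p_{Brew} − 17)(108 − 2p_{Brew} + p_{Aroma}).
∂π/∂p_{Brew} = 142 − 4p_{Brew} + p_{Aroma} = 0 ⇒ p_{Brew} = 35.5 + 0.25p_{Aroma}.
Similarly p_{Aroma} = 36.5 + 0.25p_{Brew}.
Substituting the second reaction function into the first: p_{Brew} = 35.5 + 0.25(36.5 + 0.25p_{Brew}), which gives 0.9375p_{Brew} = 44.625 ⇒ p_{Brew} = 47.6.
Then p_{Aroma} = 36.5 + 0.25·47.6 = 48.4.
q_{Brew} = 108 − 2·47.6 + 48.4 = 61.2.

61.2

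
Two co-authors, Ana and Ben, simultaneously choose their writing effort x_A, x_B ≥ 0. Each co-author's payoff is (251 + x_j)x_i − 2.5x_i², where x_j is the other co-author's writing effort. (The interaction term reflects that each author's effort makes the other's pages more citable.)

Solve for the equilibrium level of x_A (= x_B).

Ana's payoff is (251 + x_B)x_A − 2.5x_A².
∂π/∂x_A = 251 + x_B − 5x_A = 0, so x_A = 50.2 + 0.2x_B.
By symmetry x_B = x_A; substituting into the reaction function, 0.8x_A = 50.2 and x_A = 62.75.

62.75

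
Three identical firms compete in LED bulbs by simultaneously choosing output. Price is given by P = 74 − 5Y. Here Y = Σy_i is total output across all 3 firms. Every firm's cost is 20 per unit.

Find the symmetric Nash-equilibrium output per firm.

A representative firm's profit is π_i = y_i(74 − 5Y) − 20y_i, with Y = y_i + Σ_{j≠i} y_j.
First-order condition: 54 − 10y_i − 5Σ_{j≠i} y_j = 0.
With identical firms, set every y_j = y: then 54 − 10y − 10y = 0, i.e. y = 54/20 = 2.7.

2.7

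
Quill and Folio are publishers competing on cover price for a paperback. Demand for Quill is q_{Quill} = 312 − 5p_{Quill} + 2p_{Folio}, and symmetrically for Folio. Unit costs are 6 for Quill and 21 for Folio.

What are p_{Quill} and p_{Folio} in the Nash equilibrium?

44.3125, 50.5625

Quill's profit: π = (p_{Quill} − 6)(312 − 5p_{Quill} + 2p_{Folio}).
∂π/∂p_{Quill} = 342 − 10p_{Quill} + 2p_{Folio} = 0 ⇒ p_{Quill} = 34.2 + 0.2p_{Folio}.
Similarly p_{Folio} = 41.7 + 0.2p_{Quill}.
Plugging p_{Folio} into Quill's best response: p_{Quill} = 34.2 + 0.2(41.7 + 0.2p_{Quill}) ⇒ 0.96p_{Quill} = 42.54, so p_{Quill} = 44.3125.
Then p_{Folio} = 41.7 + 0.2·44.3125 = 50.5625.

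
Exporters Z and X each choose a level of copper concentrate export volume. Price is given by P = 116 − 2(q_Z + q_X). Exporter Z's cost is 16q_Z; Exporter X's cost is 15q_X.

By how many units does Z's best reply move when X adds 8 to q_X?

-4

Exporter Z's profit: π = q_Z(116 − 2(q_Z + q_X)) − 16q_Z.
∂π/∂q_Z = 100 − 4q_Z − 2q_X = 0, so q_Z = 25 − 0.5q_X.
The reaction-function slope is −0.5, so an 8-unit rise in q_X moves q_Z by −0.5 × 8 = −4. Z's best response falls — the actions are strategic substitutes.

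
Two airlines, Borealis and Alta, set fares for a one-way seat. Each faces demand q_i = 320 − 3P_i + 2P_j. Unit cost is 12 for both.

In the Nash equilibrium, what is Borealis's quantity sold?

Borealis's profit: π = (P_{Borealis} − 12)(320 − 3P_{Borealis} + 2P_{Alta}).
∂π/∂P_{Borealis} = 356 − 6P_{Borealis} + 2P_{Alta} = 0 ⇒ P_{Borealis} = 178/3 + (1/3)P_{Alta}.
The game is symmetric, so in equilibrium P_{Alta} = P_{Borealis}: the reaction function gives (2/3)P_{Borealis} = 178/3, hence P_{Borealis} = 89.
q_{Borealis} = 320 − 3·89 + 2·89 = 231.

231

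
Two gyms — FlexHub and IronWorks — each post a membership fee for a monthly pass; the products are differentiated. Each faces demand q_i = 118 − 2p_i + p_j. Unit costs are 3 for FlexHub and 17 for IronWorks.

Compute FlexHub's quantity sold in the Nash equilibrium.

FlexHub's profit: π = (p_{FlexHub} − 3)(118 − 2p_{FlexHub} + p_{IronWorks}).
∂π/∂p_{FlexHub} = 124 − 4p_{FlexHub} + p_{IronWorks} = 0 ⇒ p_{FlexHub} = 31 + 0.25p_{IronWorks}.
Similarly p_{IronWorks} = 38 + 0.25p_{FlexHub}.
Solving the two reaction functions simultaneously: (1 − (0.25)(0.25))p_{FlexHub} = 31 + 0.25·38, so 0.9375p_{FlexHub} = 40.5 and p_{FlexHub} = 43.2.
Then p_{IronWorks} = 38 + 0.25·43.2 = 48.8.
q_{FlexHub} = 118 − 2·43.2 + 48.8 = 80.4.

80.4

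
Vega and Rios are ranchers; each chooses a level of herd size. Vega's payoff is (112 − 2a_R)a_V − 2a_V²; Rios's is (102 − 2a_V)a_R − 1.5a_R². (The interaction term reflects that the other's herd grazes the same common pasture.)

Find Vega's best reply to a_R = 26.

15

Expanding Vega's payoff: 112a_V − 2a_Ra_V − 2a_V².
∂π/∂a_V = 112 − 2a_R − 4a_V = 0, so a_V = 28 − 0.5a_R.
At a_R = 26: a_V = 28 − 0.5·26 = 15.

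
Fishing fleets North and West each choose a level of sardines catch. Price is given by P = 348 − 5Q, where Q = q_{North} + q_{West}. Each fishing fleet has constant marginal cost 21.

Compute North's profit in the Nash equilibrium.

Fishing fleet North's profit: π = q_{North}(348 − 5(q_{North} + q_{West})) − 21q_{North}.
∂π/∂q_{North} = 327 − 10q_{North} − 5q_{West} = 0, so q_{North} = 32.7 − 0.5q_{West}.
The game is symmetric, so in equilibrium q_{West} = q_{North}: the reaction function gives 1.5q_{North} = 32.7, hence q_{North} = 21.8.
Price P = 348 − 5·43.6 = 130.
North's profit: (130 − 21)·21.8 = 2376.2.

2376.2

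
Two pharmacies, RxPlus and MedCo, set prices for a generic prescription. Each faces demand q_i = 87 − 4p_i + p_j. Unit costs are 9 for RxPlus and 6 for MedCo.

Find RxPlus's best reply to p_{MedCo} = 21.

18

RxPlus's profit: π = (p_{RxPlus} − 9)(87 − 4p_{RxPlus} + p_{MedCo}).
∂π/∂p_{RxPlus} = 123 − 8p_{RxPlus} + p_{MedCo} = 0 ⇒ p_{RxPlus} = 15.375 + 0.125p_{MedCo}.
At p_{MedCo} = 21: p_{RxPlus} = 15.375 + 0.125·21 = 18.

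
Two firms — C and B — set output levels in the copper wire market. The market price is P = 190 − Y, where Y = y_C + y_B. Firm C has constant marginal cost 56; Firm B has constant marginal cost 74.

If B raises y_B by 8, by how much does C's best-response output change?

Firm C's profit: π = y_C(190 − (y_C + y_B)) − 56y_C.
∂π/∂y_C = 134 − 2y_C − y_B = 0, so y_C = 67 − 0.5y_B.
The reaction-function slope is −0.5, so an 8-unit rise in y_B moves y_C by −0.5 × 8 = −4. C's best response falls — the actions are strategic substitutes.

-4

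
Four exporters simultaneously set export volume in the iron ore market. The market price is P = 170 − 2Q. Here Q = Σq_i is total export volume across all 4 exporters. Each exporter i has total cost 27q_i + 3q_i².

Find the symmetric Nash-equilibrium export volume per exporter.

8.9375

A representative exporter's profit is π_i = q_i(170 − 2Q) − 27q_i − 3q_i², with Q = q_i + Σ_{j≠i} q_j.
First-order condition: 143 − 10q_i − 2Σ_{j≠i} q_j = 0.
Imposing symmetry (q_j = q for all j) turns Σ_{j≠i} q_j into 3q, so 143 = 16q and q = 8.9375.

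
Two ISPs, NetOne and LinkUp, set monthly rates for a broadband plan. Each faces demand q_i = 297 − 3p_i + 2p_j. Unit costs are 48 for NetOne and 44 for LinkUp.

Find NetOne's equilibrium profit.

NetOne's profit: π = (p_{NetOne} − 48)(297 − 3p_{NetOne} + 2p_{LinkUp}).
∂π/∂p_{NetOne} = 441 − 6p_{NetOne} + 2p_{LinkUp} = 0 ⇒ p_{NetOne} = 73.5 + (1/3)p_{LinkUp}.
Similarly p_{LinkUp} = 71.5 + (1/3)p_{NetOne}.
Plugging p_{LinkUp} into NetOne's best response: p_{NetOne} = 73.5 + (1/3)(71.5 + (1/3)p_{NetOne}) ⇒ (8/9)p_{NetOne} = 292/3, so p_{NetOne} = 109.5.
Then p_{LinkUp} = 71.5 + (1/3)·109.5 = 108.
q_{NetOne} = 297 − 3·109.5 + 2·108 = 184.5.
Profit = (109.5 − 48)·184.5 = 11346.75.

11346.75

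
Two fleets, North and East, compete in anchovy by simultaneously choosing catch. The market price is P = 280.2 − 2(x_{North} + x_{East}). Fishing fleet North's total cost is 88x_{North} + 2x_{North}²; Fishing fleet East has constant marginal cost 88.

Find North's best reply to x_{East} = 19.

19.275

Fishing fleet North's profit: π = x_{North}(280.2 − 2(x_{North} + x_{East})) − 88x_{North} − 2x_{North}².
∂π/∂x_{North} = 192.2 − 8x_{North} − 2x_{East} = 0, so x_{North} = 24.025 − 0.25x_{East}.
At x_{East} = 19: x_{North} = 24.025 − 0.25·19 = 19.275.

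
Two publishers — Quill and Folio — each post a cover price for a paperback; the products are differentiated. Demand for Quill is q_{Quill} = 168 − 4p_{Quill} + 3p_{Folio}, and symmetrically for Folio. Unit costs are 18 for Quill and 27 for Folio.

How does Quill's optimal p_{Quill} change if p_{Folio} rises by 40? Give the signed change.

Quill's profit: π = (p_{Quill} − 18)(168 − 4p_{Quill} + 3p_{Folio}).
∂π/∂p_{Quill} = 240 − 8p_{Quill} + 3p_{Folio} = 0 ⇒ p_{Quill} = 30 + 0.375p_{Folio}.
The reaction-function slope is 0.375, so a 40-unit rise in p_{Folio} moves p_{Quill} by 0.375 × 40 = 15. Quill's best response rises — the actions are strategic complements.

15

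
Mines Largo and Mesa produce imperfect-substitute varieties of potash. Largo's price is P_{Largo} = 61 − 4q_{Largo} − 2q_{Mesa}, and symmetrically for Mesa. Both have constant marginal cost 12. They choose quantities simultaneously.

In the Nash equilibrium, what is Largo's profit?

96.04

Mine Largo's profit: π = q_{Largo}(61 − 4q_{Largo} − 2q_{Mesa}) − 12q_{Largo}.
∂π/∂q_{Largo} = 49 − 8q_{Largo} − 2q_{Mesa} = 0 ⇒ q_{Largo} = 6.125 − 0.25q_{Mesa}.
By symmetry q_{Mesa} = q_{Largo}; substituting into the reaction function, 1.25q_{Largo} = 6.125 and q_{Largo} = 4.9.
P_{Largo} = 61 − 4·4.9 − 2·4.9 = 31.6.
Profit = (31.6 − 12)·4.9 = 96.04.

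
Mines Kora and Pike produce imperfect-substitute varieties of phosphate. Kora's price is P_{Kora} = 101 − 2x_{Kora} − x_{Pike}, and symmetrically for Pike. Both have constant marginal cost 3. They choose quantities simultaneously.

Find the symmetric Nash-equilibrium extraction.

19.6

Mine Kora's profit: π = x_{Kora}(101 − 2x_{Kora} − x_{Pike}) − 3x_{Kora}.
∂π/∂x_{Kora} = 98 − 4x_{Kora} − x_{Pike} = 0 ⇒ x_{Kora} = 24.5 − 0.25x_{Pike}.
The game is symmetric, so in equilibrium x_{Pike} = x_{Kora}: the reaction function gives 1.25x_{Kora} = 24.5, hence x_{Kora} = 19.6.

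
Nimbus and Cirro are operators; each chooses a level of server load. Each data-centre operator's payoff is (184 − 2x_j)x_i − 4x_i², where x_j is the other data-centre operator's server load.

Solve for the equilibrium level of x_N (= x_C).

18.4

Nimbus's payoff is (184 − 2x_C)x_N − 4x_N².
∂π/∂x_N = 184 − 2x_C − 8x_N = 0, so x_N = 23 − 0.25x_C.
Setting x_N = x_C in the reaction function: x_N = 23 − 0.25x_N, so x_N = 23 / 1.25 = 18.4.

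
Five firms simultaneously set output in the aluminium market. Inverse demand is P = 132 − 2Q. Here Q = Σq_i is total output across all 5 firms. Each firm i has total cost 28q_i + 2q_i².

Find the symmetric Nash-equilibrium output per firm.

A representative firm's profit is π_i = q_i(132 − 2Q) − 28q_i − 2q_i², with Q = q_i + Σ_{j≠i} q_j.
First-order condition: 104 − 8q_i − 2Σ_{j≠i} q_j = 0.
Imposing symmetry (q_j = q for all j) turns Σ_{j≠i} q_j into 4q, so 104 = 16q and q = 6.5.

6.5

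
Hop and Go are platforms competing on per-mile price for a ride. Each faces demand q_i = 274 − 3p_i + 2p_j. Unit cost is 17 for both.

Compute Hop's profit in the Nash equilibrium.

12384.1875

Hop's profit: π = (p_{Hop} − 17)(274 − 3p_{Hop} + 2p_{Go}).
∂π/∂p_{Hop} = 325 − 6p_{Hop} + 2p_{Go} = 0 ⇒ p_{Hop} = 325/6 + (1/3)p_{Go}.
By symmetry p_{Go} = p_{Hop}; substituting into the reaction function, (2/3)p_{Hop} = 325/6 and p_{Hop} = 81.25.
q_{Hop} = 274 − 3·81.25 + 2·81.25 = 192.75.
Profit = (81.25 − 17)·192.75 = 12384.1875.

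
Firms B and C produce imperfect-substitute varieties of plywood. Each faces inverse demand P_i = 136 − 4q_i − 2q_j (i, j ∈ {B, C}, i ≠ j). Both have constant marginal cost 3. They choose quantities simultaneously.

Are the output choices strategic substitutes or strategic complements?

strategic substitutes

Firm B's profit: π = q_B(136 − 4q_B − 2q_C) − 3q_B.
∂π/∂q_B = 133 − 8q_B − 2q_C = 0 ⇒ q_B = 16.625 − 0.25q_C.
The best-response slope dq_B/dq_C = −0.25 < 0: the reaction function is downward-sloping, so the choices are strategic substitutes.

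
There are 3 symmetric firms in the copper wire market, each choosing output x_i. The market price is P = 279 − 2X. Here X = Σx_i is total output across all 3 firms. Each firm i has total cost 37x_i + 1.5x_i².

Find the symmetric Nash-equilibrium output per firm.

A representative firm's profit is π_i = x_i(279 − 2X) − 37x_i − 1.5x_i², with X = x_i + Σ_{j≠i} x_j.
First-order condition: 242 − 7x_i − 2Σ_{j≠i} x_j = 0.
Imposing symmetry (x_j = x for all j) turns Σ_{j≠i} x_j into 2x, so 242 = 11x and x = 22.

22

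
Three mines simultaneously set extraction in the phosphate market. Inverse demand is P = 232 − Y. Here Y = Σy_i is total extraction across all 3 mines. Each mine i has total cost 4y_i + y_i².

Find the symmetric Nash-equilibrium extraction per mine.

38

A representative mine's profit is π_i = y_i(232 − Y) − 4y_i − y_i², with Y = y_i + Σ_{j≠i} y_j.
First-order condition: 228 − 4y_i − Σ_{j≠i} y_j = 0.
With identical mines, set every y_j = y: then 228 − 4y − 2y = 0, i.e. y = 228/6 = 38.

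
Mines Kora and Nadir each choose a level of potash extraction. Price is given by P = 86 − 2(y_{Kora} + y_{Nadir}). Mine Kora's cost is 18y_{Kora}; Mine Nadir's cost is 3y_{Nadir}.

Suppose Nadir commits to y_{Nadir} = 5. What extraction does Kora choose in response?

Mine Kora's profit: π = y_{Kora}(86 − 2(y_{Kora} + y_{Nadir})) − 18y_{Kora}.
∂π/∂y_{Kora} = 68 − 4y_{Kora} − 2y_{Nadir} = 0, so y_{Kora} = 17 − 0.5y_{Nadir}.
At y_{Nadir} = 5: y_{Kora} = 17 − 0.5·5 = 14.5.

14.5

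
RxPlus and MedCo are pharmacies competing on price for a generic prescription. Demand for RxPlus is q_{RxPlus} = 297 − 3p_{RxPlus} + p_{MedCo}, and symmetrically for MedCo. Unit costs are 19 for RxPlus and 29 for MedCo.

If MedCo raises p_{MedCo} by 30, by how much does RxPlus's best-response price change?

RxPlus's profit: π = (p_{RxPlus} − 19)(297 − 3p_{RxPlus} + p_{MedCo}).
∂π/∂p_{RxPlus} = 354 − 6p_{RxPlus} + p_{MedCo} = 0 ⇒ p_{RxPlus} = 59 + (1/6)p_{MedCo}.
The reaction-function slope is 1/6, so a 30-unit rise in p_{MedCo} moves p_{RxPlus} by 1/6 × 30 = 5. RxPlus's best response rises — the actions are strategic complements.

5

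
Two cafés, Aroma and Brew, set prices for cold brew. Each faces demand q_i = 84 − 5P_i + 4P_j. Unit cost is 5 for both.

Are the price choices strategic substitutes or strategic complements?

strategic complements

Aroma's profit: π = (P_{Aroma} − 5)(84 − 5P_{Aroma} + 4P_{Brew}).
∂π/∂P_{Aroma} = 109 − 10P_{Aroma} + 4P_{Brew} = 0 ⇒ P_{Aroma} = 10.9 + 0.4P_{Brew}.
The best-response slope dP_{Aroma}/dP_{Brew} = 0.4 > 0: the reaction function is upward-sloping, so the choices are strategic complements.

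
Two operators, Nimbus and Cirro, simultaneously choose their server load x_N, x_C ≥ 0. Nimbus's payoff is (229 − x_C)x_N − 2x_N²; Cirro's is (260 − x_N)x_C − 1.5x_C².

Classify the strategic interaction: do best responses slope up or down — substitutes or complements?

strategic substitutes

Expanding Nimbus's payoff: 229x_N − x_Cx_N − 2x_N².
∂π/∂x_N = 229 − x_C − 4x_N = 0, so x_N = 57.25 − 0.25x_C.
The best-response slope dx_N/dx_C = −0.25 < 0: the reaction function is downward-sloping, so the choices are strategic substitutes.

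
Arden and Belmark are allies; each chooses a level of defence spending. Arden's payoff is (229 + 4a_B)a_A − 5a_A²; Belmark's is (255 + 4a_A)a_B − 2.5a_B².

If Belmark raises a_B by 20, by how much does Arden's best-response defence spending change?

8

Expanding Arden's payoff: 229a_A + 4a_Ba_A − 5a_A².
∂π/∂a_A = 229 + 4a_B − 10a_A = 0, so a_A = 22.9 + 0.4a_B.
The reaction-function slope is 0.4, so a 20-unit rise in a_B moves a_A by 0.4 × 20 = 8. Arden's best response rises — the actions are strategic complements.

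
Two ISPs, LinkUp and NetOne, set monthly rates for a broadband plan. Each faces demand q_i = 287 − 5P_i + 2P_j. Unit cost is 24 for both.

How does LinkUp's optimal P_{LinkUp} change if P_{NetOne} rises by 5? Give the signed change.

LinkUp's profit: π = (P_{LinkUp} − 24)(287 − 5P_{LinkUp} + 2P_{NetOne}).
∂π/∂P_{LinkUp} = 407 − 10P_{LinkUp} + 2P_{NetOne} = 0 ⇒ P_{LinkUp} = 40.7 + 0.2P_{NetOne}.
The reaction-function slope is 0.2, so a 5-unit rise in P_{NetOne} moves P_{LinkUp} by 0.2 × 5 = 1. LinkUp's best response rises — the actions are strategic complements.

1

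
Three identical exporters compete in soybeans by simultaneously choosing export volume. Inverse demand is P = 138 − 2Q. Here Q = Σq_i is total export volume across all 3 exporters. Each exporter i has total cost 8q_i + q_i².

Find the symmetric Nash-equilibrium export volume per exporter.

A representative exporter's profit is π_i = q_i(138 − 2Q) − 8q_i − q_i², with Q = q_i + Σ_{j≠i} q_j.
First-order condition: 130 − 6q_i − 2Σ_{j≠i} q_j = 0.
In a symmetric equilibrium every exporter chooses the same q, so Σ_{j≠i} q_j = 2q. The condition becomes 130 − 10q = 0, giving q = 130/10 = 13.

13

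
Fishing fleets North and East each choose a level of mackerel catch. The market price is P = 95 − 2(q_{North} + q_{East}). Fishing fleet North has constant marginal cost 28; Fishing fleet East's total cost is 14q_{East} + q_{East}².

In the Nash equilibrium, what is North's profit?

288

Fishing fleet North's profit: π = q_{North}(95 − 2(q_{North} + q_{East})) − 28q_{North}.
∂π/∂q_{North} = 67 − 4q_{North} − 2q_{East} = 0, so q_{North} = 16.75 − 0.5q_{East}.
For East: ∂π/∂q_{East} = 81 − 6q_{East} − 2q_{North} = 0 ⇒ q_{East} = 13.5 − (1/3)q_{North}.
Substituting the second reaction function into the first: q_{North} = 16.75 − 0.5(13.5 − (1/3)q_{North}), which gives (5/6)q_{North} = 10 ⇒ q_{North} = 12.
Then q_{East} = 13.5 − (1/3)·12 = 9.5.
Price P = 95 − 2·21.5 = 52.
North's profit: (52 − 28)·12 = 288.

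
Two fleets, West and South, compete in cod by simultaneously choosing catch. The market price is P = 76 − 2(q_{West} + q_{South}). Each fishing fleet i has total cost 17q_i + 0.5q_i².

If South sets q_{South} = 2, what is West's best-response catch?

11

Fishing fleet West's profit: π = q_{West}(76 − 2(q_{West} + q_{South})) − 17q_{West} − 0.5q_{West}².
∂π/∂q_{West} = 59 − 5q_{West} − 2q_{South} = 0, so q_{West} = 11.8 − 0.4q_{South}.
At q_{South} = 2: q_{West} = 11.8 − 0.4·2 = 11.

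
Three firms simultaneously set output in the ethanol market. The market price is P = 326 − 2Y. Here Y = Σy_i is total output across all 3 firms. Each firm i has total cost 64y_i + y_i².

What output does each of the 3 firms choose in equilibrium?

26.2

A representative firm's profit is π_i = y_i(326 − 2Y) − 64y_i − y_i², with Y = y_i + Σ_{j≠i} y_j.
First-order condition: 262 − 6y_i − 2Σ_{j≠i} y_j = 0.
In a symmetric equilibrium every firm chooses the same y, so Σ_{j≠i} y_j = 2y. The condition becomes 262 − 10y = 0, giving y = 262/10 = 26.2.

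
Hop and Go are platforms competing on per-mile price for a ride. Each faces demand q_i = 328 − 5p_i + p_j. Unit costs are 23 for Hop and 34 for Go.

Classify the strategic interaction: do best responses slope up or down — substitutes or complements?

Hop's profit: π = (p_{Hop} − 23)(328 − 5p_{Hop} + p_{Go}).
∂π/∂p_{Hop} = 443 − 10p_{Hop} + p_{Go} = 0 ⇒ p_{Hop} = 44.3 + 0.1p_{Go}.
The best-response slope dp_{Hop}/dp_{Go} = 0.1 > 0: the reaction function is upward-sloping, so the choices are strategic complements.

strategic complements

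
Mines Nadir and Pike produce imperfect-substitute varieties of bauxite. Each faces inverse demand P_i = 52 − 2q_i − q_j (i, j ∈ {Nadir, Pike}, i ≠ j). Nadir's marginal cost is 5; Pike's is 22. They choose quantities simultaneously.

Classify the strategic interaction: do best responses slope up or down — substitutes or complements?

strategic substitutes

Mine Nadir's profit: π = q_{Nadir}(52 − 2q_{Nadir} − q_{Pike}) − 5q_{Nadir}.
∂π/∂q_{Nadir} = 47 − 4q_{Nadir} − q_{Pike} = 0 ⇒ q_{Nadir} = 11.75 − 0.25q_{Pike}.
The best-response slope dq_{Nadir}/dq_{Pike} = −0.25 < 0: the reaction function is downward-sloping, so the choices are strategic substitutes.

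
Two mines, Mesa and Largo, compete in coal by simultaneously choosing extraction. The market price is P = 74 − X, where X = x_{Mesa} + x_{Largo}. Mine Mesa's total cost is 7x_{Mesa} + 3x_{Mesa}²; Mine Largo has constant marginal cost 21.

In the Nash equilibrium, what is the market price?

44.8

Mine Mesa's profit: π = x_{Mesa}(74 − (x_{Mesa} + x_{Largo})) − 7x_{Mesa} − 3x_{Mesa}².
∂π/∂x_{Mesa} = 67 − 8x_{Mesa} − x_{Largo} = 0, so x_{Mesa} = 8.375 − 0.125x_{Largo}.
For Largo: ∂π/∂x_{Largo} = 53 − 2x_{Largo} − x_{Mesa} = 0 ⇒ x_{Largo} = 26.5 − 0.5x_{Mesa}.
Substituting the second reaction function into the first: x_{Mesa} = 8.375 − 0.125(26.5 − 0.5x_{Mesa}), which gives 0.9375x_{Mesa} = 5.0625 ⇒ x_{Mesa} = 5.4.
Then x_{Largo} = 26.5 − 0.5·5.4 = 23.8.
Equilibrium price: P = 74 − 29.2 = 44.8.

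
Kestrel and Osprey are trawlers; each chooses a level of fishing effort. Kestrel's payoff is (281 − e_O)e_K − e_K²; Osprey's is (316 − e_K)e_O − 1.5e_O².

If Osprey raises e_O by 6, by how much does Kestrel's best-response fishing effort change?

-3

Expanding Kestrel's payoff: 281e_K − e_Oe_K − e_K².
∂π/∂e_K = 281 − e_O − 2e_K = 0, so e_K = 140.5 − 0.5e_O.
The reaction-function slope is −0.5, so a 6-unit rise in e_O moves e_K by −0.5 × 6 = −3. Kestrel's best response falls — the actions are strategic substitutes.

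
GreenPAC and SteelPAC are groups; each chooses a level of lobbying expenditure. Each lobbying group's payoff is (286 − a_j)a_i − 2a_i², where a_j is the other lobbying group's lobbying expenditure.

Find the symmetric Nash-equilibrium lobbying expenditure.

GreenPAC's payoff is (286 − a_S)a_G − 2a_G².
∂π/∂a_G = 286 − a_S − 4a_G = 0, so a_G = 71.5 − 0.25a_S.
Setting a_G = a_S in the reaction function: a_G = 71.5 − 0.25a_G, so a_G = 71.5 / 1.25 = 57.2.

57.2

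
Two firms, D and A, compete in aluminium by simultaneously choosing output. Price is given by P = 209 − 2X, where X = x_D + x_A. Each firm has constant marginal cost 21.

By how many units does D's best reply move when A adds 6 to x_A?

-3

Firm D's profit: π = x_D(209 − 2(x_D + x_A)) − 21x_D.
∂π/∂x_D = 188 − 4x_D − 2x_A = 0, so x_D = 47 − 0.5x_A.
The reaction-function slope is −0.5, so a 6-unit rise in x_A moves x_D by −0.5 × 6 = −3. D's best response falls — the actions are strategic substitutes.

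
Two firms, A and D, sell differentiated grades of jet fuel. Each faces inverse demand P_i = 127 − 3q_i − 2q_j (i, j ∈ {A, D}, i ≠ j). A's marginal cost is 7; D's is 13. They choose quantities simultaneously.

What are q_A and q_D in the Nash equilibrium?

Firm A's profit: π = q_A(127 − 3q_A − 2q_D) − 7q_A.
∂π/∂q_A = 120 − 6q_A − 2q_D = 0 ⇒ q_A = 20 − (1/3)q_D.
Similarly q_D = 19 − (1/3)q_A.
Solving the two reaction functions simultaneously: (1 − (−1/3)(−1/3))q_A = 20 − (1/3)·19, so (8/9)q_A = 41/3 and q_A = 15.375.
Then q_D = 19 − (1/3)·15.375 = 13.875.

15.375, 13.875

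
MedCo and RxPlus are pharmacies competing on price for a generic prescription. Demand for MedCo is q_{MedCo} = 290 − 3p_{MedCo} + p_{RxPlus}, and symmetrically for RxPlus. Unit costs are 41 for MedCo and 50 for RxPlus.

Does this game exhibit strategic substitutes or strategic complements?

strategic complements

MedCo's profit: π = (p_{MedCo} − 41)(290 − 3p_{MedCo} + p_{RxPlus}).
∂π/∂p_{MedCo} = 413 − 6p_{MedCo} + p_{RxPlus} = 0 ⇒ p_{MedCo} = 413/6 + (1/6)p_{RxPlus}.
The best-response slope dp_{MedCo}/dp_{RxPlus} = 1/6 > 0: the reaction function is upward-sloping, so the choices are strategic complements.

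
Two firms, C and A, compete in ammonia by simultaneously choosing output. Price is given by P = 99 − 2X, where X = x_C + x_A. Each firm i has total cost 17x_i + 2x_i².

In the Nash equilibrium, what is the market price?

Firm C's profit: π = x_C(99 − 2(x_C + x_A)) − 17x_C − 2x_C².
∂π/∂x_C = 82 − 8x_C − 2x_A = 0, so x_C = 10.25 − 0.25x_A.
By symmetry x_A = x_C; substituting into the reaction function, 1.25x_C = 10.25 and x_C = 8.2.
Equilibrium price: P = 99 − 2·16.4 = 66.2.

66.2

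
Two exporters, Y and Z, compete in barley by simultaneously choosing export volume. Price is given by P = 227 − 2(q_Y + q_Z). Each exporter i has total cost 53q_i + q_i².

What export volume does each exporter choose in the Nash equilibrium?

21.75

Exporter Y's profit: π = q_Y(227 − 2(q_Y + q_Z)) − 53q_Y − q_Y².
∂π/∂q_Y = 174 − 6q_Y − 2q_Z = 0, so q_Y = 29 − (1/3)q_Z.
The game is symmetric, so in equilibrium q_Z = q_Y: the reaction function gives (4/3)q_Y = 29, hence q_Y = 21.75.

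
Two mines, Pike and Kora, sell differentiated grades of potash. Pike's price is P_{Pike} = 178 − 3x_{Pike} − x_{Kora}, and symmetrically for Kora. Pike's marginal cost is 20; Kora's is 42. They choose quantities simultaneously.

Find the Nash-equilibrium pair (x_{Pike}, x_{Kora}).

Mine Pike's profit: π = x_{Pike}(178 − 3x_{Pike} − x_{Kora}) − 20x_{Pike}.
∂π/∂x_{Pike} = 158 − 6x_{Pike} − x_{Kora} = 0 ⇒ x_{Pike} = 79/3 − (1/6)x_{Kora}.
Similarly x_{Kora} = 68/3 − (1/6)x_{Pike}.
Solving the two reaction functions simultaneously: (1 − (−1/6)(−1/6))x_{Pike} = 79/3 − (1/6)·(68/3), so (35/36)x_{Pike} = 203/9 and x_{Pike} = 23.2.
Then x_{Kora} = 68/3 − (1/6)·23.2 = 18.8.

23.2, 18.8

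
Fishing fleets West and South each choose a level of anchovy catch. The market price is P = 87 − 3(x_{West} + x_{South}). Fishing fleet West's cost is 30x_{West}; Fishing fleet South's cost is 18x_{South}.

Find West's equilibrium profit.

Fishing fleet West's profit: π = x_{West}(87 − 3(x_{West} + x_{South})) − 30x_{West}.
∂π/∂x_{West} = 57 − 6x_{West} − 3x_{South} = 0, so x_{West} = 9.5 − 0.5x_{South}.
By the same steps for South: x_{South} = 11.5 − 0.5x_{West}.
Solving the two reaction functions simultaneously: (1 − (−0.5)(−0.5))x_{West} = 9.5 − 0.5·11.5, so 0.75x_{West} = 3.75 and x_{West} = 5.
Then x_{South} = 11.5 − 0.5·5 = 9.
Price P = 87 − 3·14 = 45.
West's profit: (45 − 30)·5 = 75.

75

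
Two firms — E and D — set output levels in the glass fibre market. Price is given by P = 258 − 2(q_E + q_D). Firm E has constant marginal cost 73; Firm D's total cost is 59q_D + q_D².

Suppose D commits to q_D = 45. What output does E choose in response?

23.75

Firm E's profit: π = q_E(258 − 2(q_E + q_D)) − 73q_E.
∂π/∂q_E = 185 − 4q_E − 2q_D = 0, so q_E = 46.25 − 0.5q_D.
At q_D = 45: q_E = 46.25 − 0.5·45 = 23.75.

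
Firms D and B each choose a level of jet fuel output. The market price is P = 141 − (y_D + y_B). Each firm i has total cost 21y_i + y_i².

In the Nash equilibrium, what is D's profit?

Firm D's profit: π = y_D(141 − (y_D + y_B)) − 21y_D − y_D².
∂π/∂y_D = 120 − 4y_D − y_B = 0, so y_D = 30 − 0.25y_B.
By symmetry y_B = y_D; substituting into the reaction function, 1.25y_D = 30 and y_D = 24.
Price P = 141 − 48 = 93.
D's profit: (93 − 21)·24 − (24)² = 1152.

1152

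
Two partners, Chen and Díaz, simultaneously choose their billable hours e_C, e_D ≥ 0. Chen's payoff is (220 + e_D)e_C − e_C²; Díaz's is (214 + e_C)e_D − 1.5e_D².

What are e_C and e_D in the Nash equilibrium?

174.8, 129.6

Expanding Chen's payoff: 220e_C + e_De_C − e_C².
∂π/∂e_C = 220 + e_D − 2e_C = 0, so e_C = 110 + 0.5e_D.
Likewise for Díaz: e_D = 214/3 + (1/3)e_C.
Substituting the second reaction function into the first: e_C = 110 + 0.5(214/3 + (1/3)e_C), which gives (5/6)e_C = 437/3 ⇒ e_C = 174.8.
Then e_D = 214/3 + (1/3)·174.8 = 129.6.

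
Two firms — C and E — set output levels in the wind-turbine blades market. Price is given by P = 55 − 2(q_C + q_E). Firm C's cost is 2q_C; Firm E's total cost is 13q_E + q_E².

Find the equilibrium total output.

14.8

Firm C's profit: π = q_C(55 − 2(q_C + q_E)) − 2q_C.
∂π/∂q_C = 53 − 4q_C − 2q_E = 0, so q_C = 13.25 − 0.5q_E.
For E: ∂π/∂q_E = 42 − 6q_E − 2q_C = 0 ⇒ q_E = 7 − (1/3)q_C.
Substituting the second reaction function into the first: q_C = 13.25 − 0.5(7 − (1/3)q_C), which gives (5/6)q_C = 9.75 ⇒ q_C = 11.7.
Then q_E = 7 − (1/3)·11.7 = 3.1.
Total output: 11.7 + 3.1 = 14.8.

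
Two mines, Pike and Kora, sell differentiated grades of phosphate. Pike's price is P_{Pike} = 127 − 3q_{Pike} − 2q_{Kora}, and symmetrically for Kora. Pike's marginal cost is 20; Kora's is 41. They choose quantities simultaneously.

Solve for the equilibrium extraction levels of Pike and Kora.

14.6875, 9.4375

Mine Pike's profit: π = q_{Pike}(127 − 3q_{Pike} − 2q_{Kora}) − 20q_{Pike}.
∂π/∂q_{Pike} = 107 − 6q_{Pike} − 2q_{Kora} = 0 ⇒ q_{Pike} = 107/6 − (1/3)q_{Kora}.
Similarly q_{Kora} = 43/3 − (1/3)q_{Pike}.
Plugging q_{Kora} into Pike's best response: q_{Pike} = 107/6 − (1/3)(43/3 − (1/3)q_{Pike}) ⇒ (8/9)q_{Pike} = 235/18, so q_{Pike} = 14.6875.
Then q_{Kora} = 43/3 − (1/3)·14.6875 = 9.4375.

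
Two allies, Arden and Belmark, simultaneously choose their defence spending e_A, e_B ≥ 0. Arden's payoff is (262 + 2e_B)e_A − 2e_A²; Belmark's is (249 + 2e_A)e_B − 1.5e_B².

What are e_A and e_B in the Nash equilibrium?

160.5, 190

Expanding Arden's payoff: 262e_A + 2e_Be_A − 2e_A².
∂π/∂e_A = 262 + 2e_B − 4e_A = 0, so e_A = 65.5 + 0.5e_B.
Likewise for Belmark: e_B = 83 + (2/3)e_A.
Substituting the second reaction function into the first: e_A = 65.5 + 0.5(83 + (2/3)e_A), which gives (2/3)e_A = 107 ⇒ e_A = 160.5.
Then e_B = 83 + (2/3)·160.5 = 190.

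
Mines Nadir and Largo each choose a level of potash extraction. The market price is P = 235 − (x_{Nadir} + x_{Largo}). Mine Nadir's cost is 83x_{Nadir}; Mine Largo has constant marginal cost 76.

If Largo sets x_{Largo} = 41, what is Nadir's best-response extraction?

55.5

Mine Nadir's profit: π = x_{Nadir}(235 − (x_{Nadir} + x_{Largo})) − 83x_{Nadir}.
∂π/∂x_{Nadir} = 152 − 2x_{Nadir} − x_{Largo} = 0, so x_{Nadir} = 76 − 0.5x_{Largo}.
At x_{Largo} = 41: x_{Nadir} = 76 − 0.5·41 = 55.5.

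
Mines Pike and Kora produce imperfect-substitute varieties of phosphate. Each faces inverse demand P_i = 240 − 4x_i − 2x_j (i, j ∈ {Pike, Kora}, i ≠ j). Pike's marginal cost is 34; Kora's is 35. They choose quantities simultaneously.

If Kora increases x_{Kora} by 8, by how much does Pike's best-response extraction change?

-2

Mine Pike's profit: π = x_{Pike}(240 − 4x_{Pike} − 2x_{Kora}) − 34x_{Pike}.
∂π/∂x_{Pike} = 206 − 8x_{Pike} − 2x_{Kora} = 0 ⇒ x_{Pike} = 25.75 − 0.25x_{Kora}.
The reaction-function slope is −0.25, so an 8-unit rise in x_{Kora} moves x_{Pike} by −0.25 × 8 = −2. Pike's best response falls — the actions are strategic substitutes.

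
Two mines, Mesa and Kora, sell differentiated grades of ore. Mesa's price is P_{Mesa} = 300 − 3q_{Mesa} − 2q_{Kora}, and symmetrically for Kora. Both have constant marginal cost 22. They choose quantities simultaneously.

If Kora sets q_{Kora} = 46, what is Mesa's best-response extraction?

31

Mine Mesa's profit: π = q_{Mesa}(300 − 3q_{Mesa} − 2q_{Kora}) − 22q_{Mesa}.
∂π/∂q_{Mesa} = 278 − 6q_{Mesa} − 2q_{Kora} = 0 ⇒ q_{Mesa} = 139/3 − (1/3)q_{Kora}.
At q_{Kora} = 46: q_{Mesa} = 139/3 − (1/3)·46 = 31.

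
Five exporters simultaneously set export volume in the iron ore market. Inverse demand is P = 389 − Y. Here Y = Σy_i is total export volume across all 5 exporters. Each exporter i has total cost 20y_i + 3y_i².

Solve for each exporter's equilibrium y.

30.75

A representative exporter's profit is π_i = y_i(389 − Y) − 20y_i − 3y_i², with Y = y_i + Σ_{j≠i} y_j.
First-order condition: 369 − 8y_i − Σ_{j≠i} y_j = 0.
In a symmetric equilibrium every exporter chooses the same y, so Σ_{j≠i} y_j = 4y. The condition becomes 369 − 12y = 0, giving y = 369/12 = 30.75.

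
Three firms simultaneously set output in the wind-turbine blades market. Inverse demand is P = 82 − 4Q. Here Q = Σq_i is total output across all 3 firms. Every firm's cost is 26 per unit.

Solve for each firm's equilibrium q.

3.5

A representative firm's profit is π_i = q_i(82 − 4Q) − 26q_i, with Q = q_i + Σ_{j≠i} q_j.
First-order condition: 56 − 8q_i − 4Σ_{j≠i} q_j = 0.
Imposing symmetry (q_j = q for all j) turns Σ_{j≠i} q_j into 2q, so 56 = 16q and q = 3.5.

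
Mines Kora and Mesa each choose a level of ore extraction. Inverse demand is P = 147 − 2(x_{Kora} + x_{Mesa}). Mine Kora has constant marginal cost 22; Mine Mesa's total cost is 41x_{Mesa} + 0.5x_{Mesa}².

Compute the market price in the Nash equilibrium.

73.625

Mine Kora's profit: π = x_{Kora}(147 − 2(x_{Kora} + x_{Mesa})) − 22x_{Kora}.
∂π/∂x_{Kora} = 125 − 4x_{Kora} − 2x_{Mesa} = 0, so x_{Kora} = 31.25 − 0.5x_{Mesa}.
For Mesa: ∂π/∂x_{Mesa} = 106 − 5x_{Mesa} − 2x_{Kora} = 0 ⇒ x_{Mesa} = 21.2 − 0.4x_{Kora}.
Substituting the second reaction function into the first: x_{Kora} = 31.25 − 0.5(21.2 − 0.4x_{Kora}), which gives 0.8x_{Kora} = 20.65 ⇒ x_{Kora} = 25.8125.
Then x_{Mesa} = 21.2 − 0.4·25.8125 = 10.875.
Equilibrium price: P = 147 − 2·36.6875 = 73.625.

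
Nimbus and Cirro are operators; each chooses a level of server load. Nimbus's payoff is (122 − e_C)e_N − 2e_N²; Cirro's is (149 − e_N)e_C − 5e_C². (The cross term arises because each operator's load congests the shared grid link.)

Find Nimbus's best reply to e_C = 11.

27.75

Expanding Nimbus's payoff: 122e_N − e_Ce_N − 2e_N².
∂π/∂e_N = 122 − e_C − 4e_N = 0, so e_N = 30.5 − 0.25e_C.
At e_C = 11: e_N = 30.5 − 0.25·11 = 27.75.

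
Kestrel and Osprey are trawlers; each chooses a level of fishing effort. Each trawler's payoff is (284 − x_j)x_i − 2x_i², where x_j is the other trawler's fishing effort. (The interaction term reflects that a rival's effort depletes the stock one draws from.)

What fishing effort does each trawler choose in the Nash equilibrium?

56.8

Kestrel's payoff is (284 − x_O)x_K − 2x_K².
∂π/∂x_K = 284 − x_O − 4x_K = 0, so x_K = 71 − 0.25x_O.
The game is symmetric, so in equilibrium x_O = x_K: the reaction function gives 1.25x_K = 71, hence x_K = 56.8.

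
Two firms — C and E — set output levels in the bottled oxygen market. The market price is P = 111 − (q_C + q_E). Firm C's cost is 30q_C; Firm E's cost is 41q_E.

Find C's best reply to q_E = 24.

Firm C's profit: π = q_C(111 − (q_C + q_E)) − 30q_C.
∂π/∂q_C = 81 − 2q_C − q_E = 0, so q_C = 40.5 − 0.5q_E.
At q_E = 24: q_C = 40.5 − 0.5·24 = 28.5.

28.5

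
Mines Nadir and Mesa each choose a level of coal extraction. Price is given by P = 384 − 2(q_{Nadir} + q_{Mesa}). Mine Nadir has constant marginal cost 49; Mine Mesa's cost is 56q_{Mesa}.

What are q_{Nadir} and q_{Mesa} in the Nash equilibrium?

Mine Nadir's profit: π = q_{Nadir}(384 − 2(q_{Nadir} + q_{Mesa})) − 49q_{Nadir}.
∂π/∂q_{Nadir} = 335 − 4q_{Nadir} − 2q_{Mesa} = 0, so q_{Nadir} = 83.75 − 0.5q_{Mesa}.
By the same steps for Mesa: q_{Mesa} = 82 − 0.5q_{Nadir}.
Substituting the second reaction function into the first: q_{Nadir} = 83.75 − 0.5(82 − 0.5q_{Nadir}), which gives 0.75q_{Nadir} = 42.75 ⇒ q_{Nadir} = 57.
Then q_{Mesa} = 82 − 0.5·57 = 53.5.

57, 53.5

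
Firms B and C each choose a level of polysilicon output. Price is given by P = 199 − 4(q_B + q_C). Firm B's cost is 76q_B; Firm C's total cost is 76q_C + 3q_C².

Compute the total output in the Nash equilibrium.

Firm B's profit: π = q_B(199 − 4(q_B + q_C)) − 76q_B.
∂π/∂q_B = 123 − 8q_B − 4q_C = 0, so q_B = 15.375 − 0.5q_C.
For C: ∂π/∂q_C = 123 − 14q_C − 4q_B = 0 ⇒ q_C = 123/14 − (2/7)q_B.
Substituting the second reaction function into the first: q_B = 15.375 − 0.5(123/14 − (2/7)q_B), which gives (6/7)q_B = 615/56 ⇒ q_B = 12.8125.
Then q_C = 123/14 − (2/7)·12.8125 = 5.125.
Total output: 12.8125 + 5.125 = 17.9375.

17.9375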